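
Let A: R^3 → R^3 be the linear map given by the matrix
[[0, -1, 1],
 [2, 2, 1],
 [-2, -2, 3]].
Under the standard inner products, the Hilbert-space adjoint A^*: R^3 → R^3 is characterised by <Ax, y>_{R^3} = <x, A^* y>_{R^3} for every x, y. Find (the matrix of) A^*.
A^* = A^T =
[[0, 2, -2],
 [-1, 2, -2],
 [1, 1, 3]]

For real matrices with standard dot products, the defining identity <Ax, y> = <x, A^* y> gives (Ax)^T y = x^T (A^*) y, i.e. x^T A^T y = x^T (A^*) y. Since this holds for all x, y, we must have A^* = A^T. Therefore
A^* =
[[0, 2, -2],
 [-1, 2, -2],
 [1, 1, 3]].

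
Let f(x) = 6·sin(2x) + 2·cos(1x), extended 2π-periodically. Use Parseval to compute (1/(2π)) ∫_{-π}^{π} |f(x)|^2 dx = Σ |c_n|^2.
Σ |c_n|^2 = 20

Expand |f|^2 and use orthogonality of {sin(nx), cos(mx)} on [-π, π]:
  ∫_{-π}^{π} sin(nx)^2 dx = π, ∫ cos(mx)^2 dx = π, and cross terms integrate to 0.
So ∫_{-π}^{π} f(x)^2 dx = 6^2 · π + 2^2 · π = (36 + 4)π.
Divide by 2π: (36 + 4)/2 = 20.
By Parseval, this equals Σ |c_n|^2.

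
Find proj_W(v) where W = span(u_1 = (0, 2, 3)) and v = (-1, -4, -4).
proj_W(v) = (0, -40/13, -60/13)

Set up U = [u_1 | ... | u_1] ∈ R^(3×1). The projector onto W = col(U) is P = U (U^T U)^(-1) U^T.
Compute U^T U =
  [13],
and U^T v = (-20).
Solve U^T U · c = U^T v for the coefficients: c = (-20/13). The projection is proj_W(v) = U c.
Check: (v - proj_W(v)) · u_1 = 0  (should be 0).
Result: proj_W(v) = (0, -40/13, -60/13).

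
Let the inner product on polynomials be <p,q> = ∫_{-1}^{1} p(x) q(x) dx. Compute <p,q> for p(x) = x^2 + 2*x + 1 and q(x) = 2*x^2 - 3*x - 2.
<p,q> = -36/5

Expand the product: p(x)·q(x) = 2*x^4 + x^3 - 6*x^2 - 7*x - 2.
∫_{-1}^{1} of each monomial x^k gives [2/(k+1) if k even, 0 if k odd]. Integrating term-by-term (or equivalently evaluating the antiderivative F(x) = 2*x^5/5 + x^4/4 - 2*x^3 - 7*x^2/2 - 2*x at the endpoints):
  F(1) − F(−1) = -137/20 − (7/20) = -36/5.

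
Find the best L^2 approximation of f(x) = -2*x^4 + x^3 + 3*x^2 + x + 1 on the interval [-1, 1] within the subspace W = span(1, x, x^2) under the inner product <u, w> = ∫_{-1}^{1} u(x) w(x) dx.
g(x) = 9*x^2/7 + 8*x/5 + 41/35

The best approximation g ∈ W is the orthogonal projection of f onto W. Writing g = a_0 + a_1 x + a_2 x^2, the coefficients solve the normal equations G · a = b where
  G_{ij} = <φ_i, φ_j> and b_i = <f, φ_i>, with φ_0 = 1, φ_1 = x, φ_2 = x^2.
G =
  [2, 0, 2/3]
  [0, 2/3, 0]
  [2/3, 0, 2/5],
b = (16/5, 16/15, 136/105).
Solving gives a_0 = 41/35, a_1 = 8/5, a_2 = 9/7, so
  g(x) = 9*x^2/7 + 8*x/5 + 41/35.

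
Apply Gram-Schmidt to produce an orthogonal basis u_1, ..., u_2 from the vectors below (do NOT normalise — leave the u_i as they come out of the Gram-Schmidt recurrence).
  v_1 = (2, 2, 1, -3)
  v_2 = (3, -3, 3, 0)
Orthogonal basis:
  u_1 = (2, 2, 1, -3)
  u_2 = (8/3, -10/3, 17/6, 1/2)

Apply the Gram-Schmidt recurrence
  u_1 = v_1
  u_i = v_i − Σ_{j<i} ((v_i · u_j) / (u_j · u_j)) · u_j.

Step by step this gives:
  u_1 = (2, 2, 1, -3)
  u_2 = (8/3, -10/3, 17/6, 1/2)

Orthogonality check:
  u_2 · u_1 = 0 (should be 0)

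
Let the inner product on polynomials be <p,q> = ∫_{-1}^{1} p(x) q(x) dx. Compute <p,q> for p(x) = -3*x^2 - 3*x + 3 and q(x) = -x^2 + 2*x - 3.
<p,q> = -84/5

Expand the product: p(x)·q(x) = 3*x^4 - 3*x^3 + 15*x - 9.
∫_{-1}^{1} of each monomial x^k gives [2/(k+1) if k even, 0 if k odd]. Integrating term-by-term (or equivalently evaluating the antiderivative F(x) = 3*x^5/5 - 3*x^4/4 + 15*x^2/2 - 9*x at the endpoints):
  F(1) − F(−1) = -33/20 − (303/20) = -84/5.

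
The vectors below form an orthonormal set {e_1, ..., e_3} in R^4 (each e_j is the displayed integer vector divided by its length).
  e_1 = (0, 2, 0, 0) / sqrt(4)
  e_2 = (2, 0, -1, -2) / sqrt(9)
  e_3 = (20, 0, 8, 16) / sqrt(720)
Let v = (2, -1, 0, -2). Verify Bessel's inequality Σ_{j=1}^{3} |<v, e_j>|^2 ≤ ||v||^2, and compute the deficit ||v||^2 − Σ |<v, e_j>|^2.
Σ |<v, e_j>|^2 = 41/5; ||v||^2 = 9; deficit = 4/5

Write each e_j = u_j / sqrt(<u_j, u_j>) where u_j is the displayed integer vector. Then <v, e_j> = <v, u_j> / sqrt(<u_j, u_j>), so |<v, e_j>|^2 = <v, u_j>^2 / <u_j, u_j>.
Coefficients: <v, e_1> = -2/sqrt(4), <v, e_2> = 8/sqrt(9), <v, e_3> = 8/sqrt(720).
Square and sum: Σ |<v, e_j>|^2 = 41/5.
Compute ||v||^2 = v·v = 9.
Deficit = 9 − 41/5 = 4/5 ≥ 0, confirming Bessel's inequality. (The deficit equals ||v − Σ <v,e_j> e_j||^2, the squared distance from v to span{e_j}.)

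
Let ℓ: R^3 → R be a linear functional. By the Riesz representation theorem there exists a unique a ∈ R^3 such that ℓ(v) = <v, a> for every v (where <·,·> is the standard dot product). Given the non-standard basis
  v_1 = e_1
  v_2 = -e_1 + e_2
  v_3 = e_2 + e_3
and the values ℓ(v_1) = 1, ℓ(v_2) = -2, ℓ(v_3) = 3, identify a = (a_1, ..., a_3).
a = (1, -1, 4)

Write a = (a_1, ..., a_3) in the standard basis. For each basis vector v_i, ℓ(v_i) = <v_i, a> is a linear equation in the a_j's. Collect the n equations into a matrix system V a = ℓ, where row i of V is v_i (expressed in the standard basis). Since V is invertible (lower-triangular with 1s on the diagonal, up to permutation), solve by back-substitution:
  V =
[[1, 0, 0],
 [-1, 1, 0],
 [0, 1, 1]]
  V a = (1, -2, 3)
Solving gives a = (1, -1, 4).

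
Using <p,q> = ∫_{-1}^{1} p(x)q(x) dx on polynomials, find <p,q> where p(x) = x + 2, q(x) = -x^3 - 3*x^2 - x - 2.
<p,q> = -196/15

Expand the product: p(x)·q(x) = -x^4 - 5*x^3 - 7*x^2 - 4*x - 4.
∫_{-1}^{1} of each monomial x^k gives [2/(k+1) if k even, 0 if k odd]. Integrating term-by-term (or equivalently evaluating the antiderivative F(x) = -x^5/5 - 5*x^4/4 - 7*x^3/3 - 2*x^2 - 4*x at the endpoints):
  F(1) − F(−1) = -587/60 − (197/60) = -196/15.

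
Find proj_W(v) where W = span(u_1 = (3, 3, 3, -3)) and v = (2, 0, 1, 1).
proj_W(v) = (1/2, 1/2, 1/2, -1/2)

Set up U = [u_1 | ... | u_1] ∈ R^(4×1). The projector onto W = col(U) is P = U (U^T U)^(-1) U^T.
Compute U^T U =
  [36],
and U^T v = (6).
Solve U^T U · c = U^T v for the coefficients: c = (1/6). The projection is proj_W(v) = U c.
Check: (v - proj_W(v)) · u_1 = 0  (should be 0).
Result: proj_W(v) = (1/2, 1/2, 1/2, -1/2).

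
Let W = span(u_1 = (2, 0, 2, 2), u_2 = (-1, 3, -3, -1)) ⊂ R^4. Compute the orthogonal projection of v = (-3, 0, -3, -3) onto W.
proj_W(v) = (-3, 0, -3, -3)

Set up U = [u_1 | ... | u_2] ∈ R^(4×2). The projector onto W = col(U) is P = U (U^T U)^(-1) U^T.
Compute U^T U =
  [12, -10]
  [-10, 20],
and U^T v = (-18, 15).
Solve U^T U · c = U^T v for the coefficients: c = (-3/2, 0). The projection is proj_W(v) = U c.
Check: (v - proj_W(v)) · u_1 = 0  (should be 0).
Check: (v - proj_W(v)) · u_2 = 0  (should be 0).
Result: proj_W(v) = (-3, 0, -3, -3).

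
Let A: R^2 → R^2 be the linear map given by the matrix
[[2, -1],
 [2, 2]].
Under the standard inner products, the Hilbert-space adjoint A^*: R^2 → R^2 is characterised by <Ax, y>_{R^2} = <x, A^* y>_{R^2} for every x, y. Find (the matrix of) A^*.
A^* = A^T =
[[2, 2],
 [-1, 2]]

For real matrices with standard dot products, the defining identity <Ax, y> = <x, A^* y> gives (Ax)^T y = x^T (A^*) y, i.e. x^T A^T y = x^T (A^*) y. Since this holds for all x, y, we must have A^* = A^T. Therefore
A^* =
[[2, 2],
 [-1, 2]].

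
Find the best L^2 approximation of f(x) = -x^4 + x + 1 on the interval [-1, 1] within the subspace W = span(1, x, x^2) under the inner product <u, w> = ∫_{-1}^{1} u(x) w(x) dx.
g(x) = -6*x^2/7 + x + 38/35

The best approximation g ∈ W is the orthogonal projection of f onto W. Writing g = a_0 + a_1 x + a_2 x^2, the coefficients solve the normal equations G · a = b where
  G_{ij} = <φ_i, φ_j> and b_i = <f, φ_i>, with φ_0 = 1, φ_1 = x, φ_2 = x^2.
G =
  [2, 0, 2/3]
  [0, 2/3, 0]
  [2/3, 0, 2/5],
b = (8/5, 2/3, 8/21).
Solving gives a_0 = 38/35, a_1 = 1, a_2 = -6/7, so
  g(x) = -6*x^2/7 + x + 38/35.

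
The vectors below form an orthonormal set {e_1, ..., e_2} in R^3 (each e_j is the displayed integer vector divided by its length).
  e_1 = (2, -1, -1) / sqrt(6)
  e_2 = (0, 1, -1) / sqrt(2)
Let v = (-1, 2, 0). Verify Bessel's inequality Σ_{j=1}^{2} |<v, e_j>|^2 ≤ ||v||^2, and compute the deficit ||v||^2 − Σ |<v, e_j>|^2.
Σ |<v, e_j>|^2 = 14/3; ||v||^2 = 5; deficit = 1/3

Write each e_j = u_j / sqrt(<u_j, u_j>) where u_j is the displayed integer vector. Then <v, e_j> = <v, u_j> / sqrt(<u_j, u_j>), so |<v, e_j>|^2 = <v, u_j>^2 / <u_j, u_j>.
Coefficients: <v, e_1> = -4/sqrt(6), <v, e_2> = 2/sqrt(2).
Square and sum: Σ |<v, e_j>|^2 = 14/3.
Compute ||v||^2 = v·v = 5.
Deficit = 5 − 14/3 = 1/3 ≥ 0, confirming Bessel's inequality. (The deficit equals ||v − Σ <v,e_j> e_j||^2, the squared distance from v to span{e_j}.)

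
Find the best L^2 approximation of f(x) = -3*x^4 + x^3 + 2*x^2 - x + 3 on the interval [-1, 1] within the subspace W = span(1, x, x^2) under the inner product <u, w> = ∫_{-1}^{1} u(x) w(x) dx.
g(x) = -4*x^2/7 - 2*x/5 + 114/35

The best approximation g ∈ W is the orthogonal projection of f onto W. Writing g = a_0 + a_1 x + a_2 x^2, the coefficients solve the normal equations G · a = b where
  G_{ij} = <φ_i, φ_j> and b_i = <f, φ_i>, with φ_0 = 1, φ_1 = x, φ_2 = x^2.
G =
  [2, 0, 2/3]
  [0, 2/3, 0]
  [2/3, 0, 2/5],
b = (92/15, -4/15, 68/35).
Solving gives a_0 = 114/35, a_1 = -2/5, a_2 = -4/7, so
  g(x) = -4*x^2/7 - 2*x/5 + 114/35.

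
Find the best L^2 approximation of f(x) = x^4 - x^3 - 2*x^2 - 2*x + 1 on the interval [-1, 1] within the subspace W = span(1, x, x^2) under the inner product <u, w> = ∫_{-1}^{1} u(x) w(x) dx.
g(x) = -8*x^2/7 - 13*x/5 + 32/35

The best approximation g ∈ W is the orthogonal projection of f onto W. Writing g = a_0 + a_1 x + a_2 x^2, the coefficients solve the normal equations G · a = b where
  G_{ij} = <φ_i, φ_j> and b_i = <f, φ_i>, with φ_0 = 1, φ_1 = x, φ_2 = x^2.
G =
  [2, 0, 2/3]
  [0, 2/3, 0]
  [2/3, 0, 2/5],
b = (16/15, -26/15, 16/105).
Solving gives a_0 = 32/35, a_1 = -13/5, a_2 = -8/7, so
  g(x) = -8*x^2/7 - 13*x/5 + 32/35.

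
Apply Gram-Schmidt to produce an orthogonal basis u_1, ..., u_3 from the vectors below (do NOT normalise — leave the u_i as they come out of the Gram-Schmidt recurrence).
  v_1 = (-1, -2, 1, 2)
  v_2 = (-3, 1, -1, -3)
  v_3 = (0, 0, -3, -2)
Orthogonal basis:
  u_1 = (-1, -2, 1, 2)
  u_2 = (-18/5, -1/5, -2/5, -9/5)
  u_3 = (29/82, -55/41, -179/82, -3/41)

Apply the Gram-Schmidt recurrence
  u_1 = v_1
  u_i = v_i − Σ_{j<i} ((v_i · u_j) / (u_j · u_j)) · u_j.

Step by step this gives:
  u_1 = (-1, -2, 1, 2)
  u_2 = (-18/5, -1/5, -2/5, -9/5)
  u_3 = (29/82, -55/41, -179/82, -3/41)

Orthogonality check:
  u_2 · u_1 = 0 (should be 0)
  u_3 · u_1 = 0 (should be 0)
  u_3 · u_2 = 0 (should be 0)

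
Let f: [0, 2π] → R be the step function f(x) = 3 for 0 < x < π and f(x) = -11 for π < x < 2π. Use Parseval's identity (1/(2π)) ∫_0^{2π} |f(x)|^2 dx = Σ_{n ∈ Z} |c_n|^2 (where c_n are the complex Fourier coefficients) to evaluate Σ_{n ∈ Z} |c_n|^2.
Σ |c_n|^2 = 65

Parseval equates the L^2 energy of f (normalised by 1/(2π)) with the ℓ^2 sum of its Fourier coefficients: (1/(2π)) ∫_0^{2π} |f|^2 = Σ |c_n|^2.
Compute the left side: (1/(2π)) [∫_0^π 3^2 dx + ∫_π^{2π} (-11)^2 dx] = (1/(2π)) · (9π + 121π) = (9 + 121)/2 = 65.
So Σ_{n ∈ Z} |c_n|^2 = 65.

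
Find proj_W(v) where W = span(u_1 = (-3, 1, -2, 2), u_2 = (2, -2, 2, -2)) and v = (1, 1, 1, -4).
proj_W(v) = (9/4, -1/4, 5/4, -5/4)

Set up U = [u_1 | ... | u_2] ∈ R^(4×2). The projector onto W = col(U) is P = U (U^T U)^(-1) U^T.
Compute U^T U =
  [18, -16]
  [-16, 16],
and U^T v = (-12, 10).
Solve U^T U · c = U^T v for the coefficients: c = (-1, -3/8). The projection is proj_W(v) = U c.
Check: (v - proj_W(v)) · u_1 = 0  (should be 0).
Check: (v - proj_W(v)) · u_2 = 0  (should be 0).
Result: proj_W(v) = (9/4, -1/4, 5/4, -5/4).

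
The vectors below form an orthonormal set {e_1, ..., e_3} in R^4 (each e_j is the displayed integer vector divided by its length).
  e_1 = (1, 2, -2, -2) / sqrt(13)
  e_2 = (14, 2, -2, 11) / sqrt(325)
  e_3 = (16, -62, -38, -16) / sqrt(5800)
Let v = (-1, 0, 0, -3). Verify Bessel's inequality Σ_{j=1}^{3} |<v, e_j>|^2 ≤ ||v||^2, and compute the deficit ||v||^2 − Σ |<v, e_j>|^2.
Σ |<v, e_j>|^2 = 258/29; ||v||^2 = 10; deficit = 32/29

Write each e_j = u_j / sqrt(<u_j, u_j>) where u_j is the displayed integer vector. Then <v, e_j> = <v, u_j> / sqrt(<u_j, u_j>), so |<v, e_j>|^2 = <v, u_j>^2 / <u_j, u_j>.
Coefficients: <v, e_1> = 5/sqrt(13), <v, e_2> = -47/sqrt(325), <v, e_3> = 32/sqrt(5800).
Square and sum: Σ |<v, e_j>|^2 = 258/29.
Compute ||v||^2 = v·v = 10.
Deficit = 10 − 258/29 = 32/29 ≥ 0, confirming Bessel's inequality. (The deficit equals ||v − Σ <v,e_j> e_j||^2, the squared distance from v to span{e_j}.)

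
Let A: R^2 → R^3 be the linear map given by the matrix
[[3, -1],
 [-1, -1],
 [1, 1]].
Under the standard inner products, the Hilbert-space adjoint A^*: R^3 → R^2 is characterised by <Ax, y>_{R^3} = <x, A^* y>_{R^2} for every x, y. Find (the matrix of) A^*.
A^* = A^T =
[[3, -1, 1],
 [-1, -1, 1]]

For real matrices with standard dot products, the defining identity <Ax, y> = <x, A^* y> gives (Ax)^T y = x^T (A^*) y, i.e. x^T A^T y = x^T (A^*) y. Since this holds for all x, y, we must have A^* = A^T. Therefore
A^* =
[[3, -1, 1],
 [-1, -1, 1]].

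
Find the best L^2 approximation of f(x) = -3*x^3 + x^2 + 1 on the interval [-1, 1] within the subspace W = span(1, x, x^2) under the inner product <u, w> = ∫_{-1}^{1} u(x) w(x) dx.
g(x) = x^2 - 9*x/5 + 1

The best approximation g ∈ W is the orthogonal projection of f onto W. Writing g = a_0 + a_1 x + a_2 x^2, the coefficients solve the normal equations G · a = b where
  G_{ij} = <φ_i, φ_j> and b_i = <f, φ_i>, with φ_0 = 1, φ_1 = x, φ_2 = x^2.
G =
  [2, 0, 2/3]
  [0, 2/3, 0]
  [2/3, 0, 2/5],
b = (8/3, -6/5, 16/15).
Solving gives a_0 = 1, a_1 = -9/5, a_2 = 1, so
  g(x) = x^2 - 9*x/5 + 1.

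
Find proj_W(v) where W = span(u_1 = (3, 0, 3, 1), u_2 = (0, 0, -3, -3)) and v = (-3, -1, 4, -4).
proj_W(v) = (-3/11, 0, -1/11, 1/11)

Set up U = [u_1 | ... | u_2] ∈ R^(4×2). The projector onto W = col(U) is P = U (U^T U)^(-1) U^T.
Compute U^T U =
  [19, -12]
  [-12, 18],
and U^T v = (-1, 0).
Solve U^T U · c = U^T v for the coefficients: c = (-1/11, -2/33). The projection is proj_W(v) = U c.
Check: (v - proj_W(v)) · u_1 = 0  (should be 0).
Check: (v - proj_W(v)) · u_2 = 0  (should be 0).
Result: proj_W(v) = (-3/11, 0, -1/11, 1/11).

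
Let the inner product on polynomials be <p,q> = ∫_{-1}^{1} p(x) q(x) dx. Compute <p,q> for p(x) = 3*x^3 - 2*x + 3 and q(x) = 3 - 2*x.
<p,q> = 274/15

Expand the product: p(x)·q(x) = -6*x^4 + 9*x^3 + 4*x^2 - 12*x + 9.
∫_{-1}^{1} of each monomial x^k gives [2/(k+1) if k even, 0 if k odd]. Integrating term-by-term (or equivalently evaluating the antiderivative F(x) = -6*x^5/5 + 9*x^4/4 + 4*x^3/3 - 6*x^2 + 9*x at the endpoints):
  F(1) − F(−1) = 323/60 − (-773/60) = 274/15.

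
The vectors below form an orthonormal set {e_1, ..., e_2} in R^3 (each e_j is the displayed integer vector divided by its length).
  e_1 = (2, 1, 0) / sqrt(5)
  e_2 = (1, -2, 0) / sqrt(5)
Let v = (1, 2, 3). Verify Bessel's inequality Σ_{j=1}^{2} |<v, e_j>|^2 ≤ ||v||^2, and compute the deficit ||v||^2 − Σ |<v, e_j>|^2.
Σ |<v, e_j>|^2 = 5; ||v||^2 = 14; deficit = 9

Write each e_j = u_j / sqrt(<u_j, u_j>) where u_j is the displayed integer vector. Then <v, e_j> = <v, u_j> / sqrt(<u_j, u_j>), so |<v, e_j>|^2 = <v, u_j>^2 / <u_j, u_j>.
Coefficients: <v, e_1> = 4/sqrt(5), <v, e_2> = -3/sqrt(5).
Square and sum: Σ |<v, e_j>|^2 = 5.
Compute ||v||^2 = v·v = 14.
Deficit = 14 − 5 = 9 ≥ 0, confirming Bessel's inequality. (The deficit equals ||v − Σ <v,e_j> e_j||^2, the squared distance from v to span{e_j}.)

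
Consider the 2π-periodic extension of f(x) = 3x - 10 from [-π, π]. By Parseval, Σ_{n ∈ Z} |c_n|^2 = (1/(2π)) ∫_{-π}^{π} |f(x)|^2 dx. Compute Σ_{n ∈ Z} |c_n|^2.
Σ |c_n|^2 = 3π^2 + 100

Expand and integrate term by term over [-π, π]:
  ∫ (3x)^2 dx = 9·(2π^3/3); ∫ 2·3·(-10)·x dx = 0 (odd integrand); ∫ (-10)^2 dx = 100·2π.
So (1/(2π)) ∫_{-π}^{π} (3x - 10)^2 dx = 9π^2/3 + 100 = 3π^2 + 100.
Parseval ⇒ Σ |c_n|^2 = 3π^2 + 100.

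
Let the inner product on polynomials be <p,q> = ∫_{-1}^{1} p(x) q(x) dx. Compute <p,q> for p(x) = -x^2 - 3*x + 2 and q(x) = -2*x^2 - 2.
<p,q> = -128/15

Expand the product: p(x)·q(x) = 2*x^4 + 6*x^3 - 2*x^2 + 6*x - 4.
∫_{-1}^{1} of each monomial x^k gives [2/(k+1) if k even, 0 if k odd]. Integrating term-by-term (or equivalently evaluating the antiderivative F(x) = 2*x^5/5 + 3*x^4/2 - 2*x^3/3 + 3*x^2 - 4*x at the endpoints):
  F(1) − F(−1) = 7/30 − (263/30) = -128/15.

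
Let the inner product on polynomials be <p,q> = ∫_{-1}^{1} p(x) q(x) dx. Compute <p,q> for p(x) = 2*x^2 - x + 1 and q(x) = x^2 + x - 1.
<p,q> = -38/15

Expand the product: p(x)·q(x) = 2*x^4 + x^3 - 2*x^2 + 2*x - 1.
∫_{-1}^{1} of each monomial x^k gives [2/(k+1) if k even, 0 if k odd]. Integrating term-by-term (or equivalently evaluating the antiderivative F(x) = 2*x^5/5 + x^4/4 - 2*x^3/3 + x^2 - x at the endpoints):
  F(1) − F(−1) = -1/60 − (151/60) = -38/15.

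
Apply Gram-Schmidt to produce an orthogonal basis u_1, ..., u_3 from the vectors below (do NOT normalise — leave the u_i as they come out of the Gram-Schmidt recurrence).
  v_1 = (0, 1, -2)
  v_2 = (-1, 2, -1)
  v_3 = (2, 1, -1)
Orthogonal basis:
  u_1 = (0, 1, -2)
  u_2 = (-1, 6/5, 3/5)
  u_3 = (3/2, 1, 1/2)

Apply the Gram-Schmidt recurrence
  u_1 = v_1
  u_i = v_i − Σ_{j<i} ((v_i · u_j) / (u_j · u_j)) · u_j.

Step by step this gives:
  u_1 = (0, 1, -2)
  u_2 = (-1, 6/5, 3/5)
  u_3 = (3/2, 1, 1/2)

Orthogonality check:
  u_2 · u_1 = 0 (should be 0)
  u_3 · u_1 = 0 (should be 0)
  u_3 · u_2 = 0 (should be 0)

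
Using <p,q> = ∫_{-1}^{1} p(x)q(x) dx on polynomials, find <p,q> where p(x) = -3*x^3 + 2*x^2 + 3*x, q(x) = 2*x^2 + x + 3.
<p,q> = 32/5

Expand the product: p(x)·q(x) = -6*x^5 + x^4 - x^3 + 9*x^2 + 9*x.
∫_{-1}^{1} of each monomial x^k gives [2/(k+1) if k even, 0 if k odd]. Integrating term-by-term (or equivalently evaluating the antiderivative F(x) = -x^6 + x^5/5 - x^4/4 + 3*x^3 + 9*x^2/2 at the endpoints):
  F(1) − F(−1) = 129/20 − (1/20) = 32/5.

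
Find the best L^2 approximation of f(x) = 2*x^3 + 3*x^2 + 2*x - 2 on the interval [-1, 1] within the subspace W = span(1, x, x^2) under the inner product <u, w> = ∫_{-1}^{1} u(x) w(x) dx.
g(x) = 3*x^2 + 16*x/5 - 2

The best approximation g ∈ W is the orthogonal projection of f onto W. Writing g = a_0 + a_1 x + a_2 x^2, the coefficients solve the normal equations G · a = b where
  G_{ij} = <φ_i, φ_j> and b_i = <f, φ_i>, with φ_0 = 1, φ_1 = x, φ_2 = x^2.
G =
  [2, 0, 2/3]
  [0, 2/3, 0]
  [2/3, 0, 2/5],
b = (-2, 32/15, -2/15).
Solving gives a_0 = -2, a_1 = 16/5, a_2 = 3, so
  g(x) = 3*x^2 + 16*x/5 - 2.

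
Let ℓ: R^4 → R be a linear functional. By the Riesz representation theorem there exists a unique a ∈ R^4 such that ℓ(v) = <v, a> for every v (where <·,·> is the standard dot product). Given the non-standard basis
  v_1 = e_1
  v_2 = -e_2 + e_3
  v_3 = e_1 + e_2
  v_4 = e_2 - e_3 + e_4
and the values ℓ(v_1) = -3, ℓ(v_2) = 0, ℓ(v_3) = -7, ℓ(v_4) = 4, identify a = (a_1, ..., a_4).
a = (-3, -4, -4, 4)

Write a = (a_1, ..., a_4) in the standard basis. For each basis vector v_i, ℓ(v_i) = <v_i, a> is a linear equation in the a_j's. Collect the n equations into a matrix system V a = ℓ, where row i of V is v_i (expressed in the standard basis). Since V is invertible (lower-triangular with 1s on the diagonal, up to permutation), solve by back-substitution:
  V =
[[1, 0, 0, 0],
 [0, -1, 1, 0],
 [1, 1, 0, 0],
 [0, 1, -1, 1]]
  V a = (-3, 0, -7, 4)
Solving gives a = (-3, -4, -4, 4).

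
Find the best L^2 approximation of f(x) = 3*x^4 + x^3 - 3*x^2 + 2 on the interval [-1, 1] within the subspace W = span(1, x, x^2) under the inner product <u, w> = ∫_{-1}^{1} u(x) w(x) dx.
g(x) = -3*x^2/7 + 3*x/5 + 61/35

The best approximation g ∈ W is the orthogonal projection of f onto W. Writing g = a_0 + a_1 x + a_2 x^2, the coefficients solve the normal equations G · a = b where
  G_{ij} = <φ_i, φ_j> and b_i = <f, φ_i>, with φ_0 = 1, φ_1 = x, φ_2 = x^2.
G =
  [2, 0, 2/3]
  [0, 2/3, 0]
  [2/3, 0, 2/5],
b = (16/5, 2/5, 104/105).
Solving gives a_0 = 61/35, a_1 = 3/5, a_2 = -3/7, so
  g(x) = -3*x^2/7 + 3*x/5 + 61/35.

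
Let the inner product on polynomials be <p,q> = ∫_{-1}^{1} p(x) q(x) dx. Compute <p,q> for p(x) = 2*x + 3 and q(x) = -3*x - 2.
<p,q> = -16

Expand the product: p(x)·q(x) = -6*x^2 - 13*x - 6.
∫_{-1}^{1} of each monomial x^k gives [2/(k+1) if k even, 0 if k odd]. Integrating term-by-term (or equivalently evaluating the antiderivative F(x) = -2*x^3 - 13*x^2/2 - 6*x at the endpoints):
  F(1) − F(−1) = -29/2 − (3/2) = -16.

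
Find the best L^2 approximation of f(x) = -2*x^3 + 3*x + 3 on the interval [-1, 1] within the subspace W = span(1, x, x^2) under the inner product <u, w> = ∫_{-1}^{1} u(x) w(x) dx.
g(x) = 9*x/5 + 3

The best approximation g ∈ W is the orthogonal projection of f onto W. Writing g = a_0 + a_1 x + a_2 x^2, the coefficients solve the normal equations G · a = b where
  G_{ij} = <φ_i, φ_j> and b_i = <f, φ_i>, with φ_0 = 1, φ_1 = x, φ_2 = x^2.
G =
  [2, 0, 2/3]
  [0, 2/3, 0]
  [2/3, 0, 2/5],
b = (6, 6/5, 2).
Solving gives a_0 = 3, a_1 = 9/5, a_2 = 0, so
  g(x) = 9*x/5 + 3.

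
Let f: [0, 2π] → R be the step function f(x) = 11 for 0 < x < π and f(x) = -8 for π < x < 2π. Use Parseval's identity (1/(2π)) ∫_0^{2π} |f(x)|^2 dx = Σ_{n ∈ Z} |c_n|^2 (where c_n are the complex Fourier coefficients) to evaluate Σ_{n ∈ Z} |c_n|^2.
Σ |c_n|^2 = 185/2

Parseval equates the L^2 energy of f (normalised by 1/(2π)) with the ℓ^2 sum of its Fourier coefficients: (1/(2π)) ∫_0^{2π} |f|^2 = Σ |c_n|^2.
Compute the left side: (1/(2π)) [∫_0^π 11^2 dx + ∫_π^{2π} (-8)^2 dx] = (1/(2π)) · (121π + 64π) = (121 + 64)/2 = 185/2.
So Σ_{n ∈ Z} |c_n|^2 = 185/2.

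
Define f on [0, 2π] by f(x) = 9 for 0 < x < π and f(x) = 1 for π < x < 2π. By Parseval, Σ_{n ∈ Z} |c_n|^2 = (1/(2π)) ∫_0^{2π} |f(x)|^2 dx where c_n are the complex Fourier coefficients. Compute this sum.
Σ |c_n|^2 = 41

Parseval equates the L^2 energy of f (normalised by 1/(2π)) with the ℓ^2 sum of its Fourier coefficients: (1/(2π)) ∫_0^{2π} |f|^2 = Σ |c_n|^2.
Compute the left side: (1/(2π)) [∫_0^π 9^2 dx + ∫_π^{2π} 1^2 dx] = (1/(2π)) · (81π + 1π) = (81 + 1)/2 = 41.
So Σ_{n ∈ Z} |c_n|^2 = 41.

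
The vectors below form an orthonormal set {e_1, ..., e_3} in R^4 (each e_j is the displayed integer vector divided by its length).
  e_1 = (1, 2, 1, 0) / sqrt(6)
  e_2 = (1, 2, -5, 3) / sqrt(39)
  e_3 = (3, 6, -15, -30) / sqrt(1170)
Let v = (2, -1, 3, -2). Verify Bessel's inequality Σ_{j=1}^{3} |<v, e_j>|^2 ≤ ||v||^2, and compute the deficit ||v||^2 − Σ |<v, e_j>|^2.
Σ |<v, e_j>|^2 = 13; ||v||^2 = 18; deficit = 5

Write each e_j = u_j / sqrt(<u_j, u_j>) where u_j is the displayed integer vector. Then <v, e_j> = <v, u_j> / sqrt(<u_j, u_j>), so |<v, e_j>|^2 = <v, u_j>^2 / <u_j, u_j>.
Coefficients: <v, e_1> = 3/sqrt(6), <v, e_2> = -21/sqrt(39), <v, e_3> = 15/sqrt(1170).
Square and sum: Σ |<v, e_j>|^2 = 13.
Compute ||v||^2 = v·v = 18.
Deficit = 18 − 13 = 5 ≥ 0, confirming Bessel's inequality. (The deficit equals ||v − Σ <v,e_j> e_j||^2, the squared distance from v to span{e_j}.)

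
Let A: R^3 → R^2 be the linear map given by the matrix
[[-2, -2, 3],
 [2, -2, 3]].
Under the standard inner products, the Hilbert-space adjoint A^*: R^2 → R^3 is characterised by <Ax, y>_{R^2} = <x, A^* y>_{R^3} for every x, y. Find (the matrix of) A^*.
A^* = A^T =
[[-2, 2],
 [-2, -2],
 [3, 3]]

For real matrices with standard dot products, the defining identity <Ax, y> = <x, A^* y> gives (Ax)^T y = x^T (A^*) y, i.e. x^T A^T y = x^T (A^*) y. Since this holds for all x, y, we must have A^* = A^T. Therefore
A^* =
[[-2, 2],
 [-2, -2],
 [3, 3]].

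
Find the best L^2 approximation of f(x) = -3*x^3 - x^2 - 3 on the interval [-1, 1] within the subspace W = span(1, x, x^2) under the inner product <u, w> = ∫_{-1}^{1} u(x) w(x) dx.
g(x) = -x^2 - 9*x/5 - 3

The best approximation g ∈ W is the orthogonal projection of f onto W. Writing g = a_0 + a_1 x + a_2 x^2, the coefficients solve the normal equations G · a = b where
  G_{ij} = <φ_i, φ_j> and b_i = <f, φ_i>, with φ_0 = 1, φ_1 = x, φ_2 = x^2.
G =
  [2, 0, 2/3]
  [0, 2/3, 0]
  [2/3, 0, 2/5],
b = (-20/3, -6/5, -12/5).
Solving gives a_0 = -3, a_1 = -9/5, a_2 = -1, so
  g(x) = -x^2 - 9*x/5 - 3.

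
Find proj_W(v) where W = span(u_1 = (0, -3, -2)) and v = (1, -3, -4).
proj_W(v) = (0, -51/13, -34/13)

Set up U = [u_1 | ... | u_1] ∈ R^(3×1). The projector onto W = col(U) is P = U (U^T U)^(-1) U^T.
Compute U^T U =
  [13],
and U^T v = (17).
Solve U^T U · c = U^T v for the coefficients: c = (17/13). The projection is proj_W(v) = U c.
Check: (v - proj_W(v)) · u_1 = 0  (should be 0).
Result: proj_W(v) = (0, -51/13, -34/13).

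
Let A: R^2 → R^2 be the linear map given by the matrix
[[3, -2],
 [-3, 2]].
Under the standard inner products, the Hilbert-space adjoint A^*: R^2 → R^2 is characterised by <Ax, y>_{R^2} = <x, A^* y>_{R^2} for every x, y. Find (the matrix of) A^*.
A^* = A^T =
[[3, -3],
 [-2, 2]]

For real matrices with standard dot products, the defining identity <Ax, y> = <x, A^* y> gives (Ax)^T y = x^T (A^*) y, i.e. x^T A^T y = x^T (A^*) y. Since this holds for all x, y, we must have A^* = A^T. Therefore
A^* =
[[3, -3],
 [-2, 2]].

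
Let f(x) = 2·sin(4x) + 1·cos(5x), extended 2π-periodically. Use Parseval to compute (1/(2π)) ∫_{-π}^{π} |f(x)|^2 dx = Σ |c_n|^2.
Σ |c_n|^2 = 5/2

Expand |f|^2 and use orthogonality of {sin(nx), cos(mx)} on [-π, π]:
  ∫_{-π}^{π} sin(nx)^2 dx = π, ∫ cos(mx)^2 dx = π, and cross terms integrate to 0.
So ∫_{-π}^{π} f(x)^2 dx = 2^2 · π + 1^2 · π = (4 + 1)π.
Divide by 2π: (4 + 1)/2 = 5/2.
By Parseval, this equals Σ |c_n|^2.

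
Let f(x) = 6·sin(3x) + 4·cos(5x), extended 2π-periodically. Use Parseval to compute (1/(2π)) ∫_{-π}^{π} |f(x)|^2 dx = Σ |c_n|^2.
Σ |c_n|^2 = 26

Expand |f|^2 and use orthogonality of {sin(nx), cos(mx)} on [-π, π]:
  ∫_{-π}^{π} sin(nx)^2 dx = π, ∫ cos(mx)^2 dx = π, and cross terms integrate to 0.
So ∫_{-π}^{π} f(x)^2 dx = 6^2 · π + 4^2 · π = (36 + 16)π.
Divide by 2π: (36 + 16)/2 = 26.
By Parseval, this equals Σ |c_n|^2.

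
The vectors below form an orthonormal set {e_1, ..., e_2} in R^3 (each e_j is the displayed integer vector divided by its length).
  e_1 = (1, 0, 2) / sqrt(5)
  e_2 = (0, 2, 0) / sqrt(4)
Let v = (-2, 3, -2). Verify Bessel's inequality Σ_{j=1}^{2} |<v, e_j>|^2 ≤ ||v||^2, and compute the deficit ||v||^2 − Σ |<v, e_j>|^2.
Σ |<v, e_j>|^2 = 81/5; ||v||^2 = 17; deficit = 4/5

Write each e_j = u_j / sqrt(<u_j, u_j>) where u_j is the displayed integer vector. Then <v, e_j> = <v, u_j> / sqrt(<u_j, u_j>), so |<v, e_j>|^2 = <v, u_j>^2 / <u_j, u_j>.
Coefficients: <v, e_1> = -6/sqrt(5), <v, e_2> = 6/sqrt(4).
Square and sum: Σ |<v, e_j>|^2 = 81/5.
Compute ||v||^2 = v·v = 17.
Deficit = 17 − 81/5 = 4/5 ≥ 0, confirming Bessel's inequality. (The deficit equals ||v − Σ <v,e_j> e_j||^2, the squared distance from v to span{e_j}.)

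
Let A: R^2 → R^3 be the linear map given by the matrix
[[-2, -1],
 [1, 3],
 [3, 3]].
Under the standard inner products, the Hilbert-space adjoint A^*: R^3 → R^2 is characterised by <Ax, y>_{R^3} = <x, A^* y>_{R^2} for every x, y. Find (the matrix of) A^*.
A^* = A^T =
[[-2, 1, 3],
 [-1, 3, 3]]

For real matrices with standard dot products, the defining identity <Ax, y> = <x, A^* y> gives (Ax)^T y = x^T (A^*) y, i.e. x^T A^T y = x^T (A^*) y. Since this holds for all x, y, we must have A^* = A^T. Therefore
A^* =
[[-2, 1, 3],
 [-1, 3, 3]].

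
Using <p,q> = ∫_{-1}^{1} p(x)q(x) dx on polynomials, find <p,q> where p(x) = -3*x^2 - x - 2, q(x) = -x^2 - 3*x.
<p,q> = 68/15

Expand the product: p(x)·q(x) = 3*x^4 + 10*x^3 + 5*x^2 + 6*x.
∫_{-1}^{1} of each monomial x^k gives [2/(k+1) if k even, 0 if k odd]. Integrating term-by-term (or equivalently evaluating the antiderivative F(x) = 3*x^5/5 + 5*x^4/2 + 5*x^3/3 + 3*x^2 at the endpoints):
  F(1) − F(−1) = 233/30 − (97/30) = 68/15.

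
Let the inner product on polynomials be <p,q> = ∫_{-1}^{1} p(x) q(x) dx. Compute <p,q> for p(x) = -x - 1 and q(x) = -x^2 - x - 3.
<p,q> = 22/3

Expand the product: p(x)·q(x) = x^3 + 2*x^2 + 4*x + 3.
∫_{-1}^{1} of each monomial x^k gives [2/(k+1) if k even, 0 if k odd]. Integrating term-by-term (or equivalently evaluating the antiderivative F(x) = x^4/4 + 2*x^3/3 + 2*x^2 + 3*x at the endpoints):
  F(1) − F(−1) = 71/12 − (-17/12) = 22/3.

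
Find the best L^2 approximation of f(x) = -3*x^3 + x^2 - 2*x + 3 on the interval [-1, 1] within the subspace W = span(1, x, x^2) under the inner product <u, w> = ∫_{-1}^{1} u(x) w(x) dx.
g(x) = x^2 - 19*x/5 + 3

The best approximation g ∈ W is the orthogonal projection of f onto W. Writing g = a_0 + a_1 x + a_2 x^2, the coefficients solve the normal equations G · a = b where
  G_{ij} = <φ_i, φ_j> and b_i = <f, φ_i>, with φ_0 = 1, φ_1 = x, φ_2 = x^2.
G =
  [2, 0, 2/3]
  [0, 2/3, 0]
  [2/3, 0, 2/5],
b = (20/3, -38/15, 12/5).
Solving gives a_0 = 3, a_1 = -19/5, a_2 = 1, so
  g(x) = x^2 - 19*x/5 + 3.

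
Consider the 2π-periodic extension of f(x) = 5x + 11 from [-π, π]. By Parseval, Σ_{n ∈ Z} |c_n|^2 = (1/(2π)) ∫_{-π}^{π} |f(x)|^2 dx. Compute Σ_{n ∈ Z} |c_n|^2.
Σ |c_n|^2 = 25π^2/3 + 121

Expand and integrate term by term over [-π, π]:
  ∫ (5x)^2 dx = 25·(2π^3/3); ∫ 2·5·(11)·x dx = 0 (odd integrand); ∫ 11^2 dx = 121·2π.
So (1/(2π)) ∫_{-π}^{π} (5x + 11)^2 dx = 25π^2/3 + 121 = 25π^2/3 + 121.
Parseval ⇒ Σ |c_n|^2 = 25π^2/3 + 121.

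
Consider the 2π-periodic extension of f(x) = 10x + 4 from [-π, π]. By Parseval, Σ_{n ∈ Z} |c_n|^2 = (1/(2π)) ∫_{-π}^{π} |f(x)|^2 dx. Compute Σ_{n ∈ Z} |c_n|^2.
Σ |c_n|^2 = 100π^2/3 + 16

Expand and integrate term by term over [-π, π]:
  ∫ (10x)^2 dx = 100·(2π^3/3); ∫ 2·10·(4)·x dx = 0 (odd integrand); ∫ 4^2 dx = 16·2π.
So (1/(2π)) ∫_{-π}^{π} (10x + 4)^2 dx = 100π^2/3 + 16 = 100π^2/3 + 16.
Parseval ⇒ Σ |c_n|^2 = 100π^2/3 + 16.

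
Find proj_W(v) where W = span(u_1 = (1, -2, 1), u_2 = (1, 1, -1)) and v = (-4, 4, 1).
proj_W(v) = (-9/2, 3, -1/2)

Set up U = [u_1 | ... | u_2] ∈ R^(3×2). The projector onto W = col(U) is P = U (U^T U)^(-1) U^T.
Compute U^T U =
  [6, -2]
  [-2, 3],
and U^T v = (-11, -1).
Solve U^T U · c = U^T v for the coefficients: c = (-5/2, -2). The projection is proj_W(v) = U c.
Check: (v - proj_W(v)) · u_1 = 0  (should be 0).
Check: (v - proj_W(v)) · u_2 = 0  (should be 0).
Result: proj_W(v) = (-9/2, 3, -1/2).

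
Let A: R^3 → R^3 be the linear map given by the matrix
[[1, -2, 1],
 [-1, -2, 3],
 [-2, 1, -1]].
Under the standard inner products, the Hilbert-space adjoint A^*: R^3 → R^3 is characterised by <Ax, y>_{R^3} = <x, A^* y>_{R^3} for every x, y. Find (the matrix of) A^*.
A^* = A^T =
[[1, -1, -2],
 [-2, -2, 1],
 [1, 3, -1]]

For real matrices with standard dot products, the defining identity <Ax, y> = <x, A^* y> gives (Ax)^T y = x^T (A^*) y, i.e. x^T A^T y = x^T (A^*) y. Since this holds for all x, y, we must have A^* = A^T. Therefore
A^* =
[[1, -1, -2],
 [-2, -2, 1],
 [1, 3, -1]].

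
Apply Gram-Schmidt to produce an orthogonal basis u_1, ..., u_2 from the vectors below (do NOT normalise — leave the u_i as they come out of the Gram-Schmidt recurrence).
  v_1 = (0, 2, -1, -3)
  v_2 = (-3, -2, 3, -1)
Orthogonal basis:
  u_1 = (0, 2, -1, -3)
  u_2 = (-3, -10/7, 19/7, -13/7)

Apply the Gram-Schmidt recurrence
  u_1 = v_1
  u_i = v_i − Σ_{j<i} ((v_i · u_j) / (u_j · u_j)) · u_j.

Step by step this gives:
  u_1 = (0, 2, -1, -3)
  u_2 = (-3, -10/7, 19/7, -13/7)

Orthogonality check:
  u_2 · u_1 = 0 (should be 0)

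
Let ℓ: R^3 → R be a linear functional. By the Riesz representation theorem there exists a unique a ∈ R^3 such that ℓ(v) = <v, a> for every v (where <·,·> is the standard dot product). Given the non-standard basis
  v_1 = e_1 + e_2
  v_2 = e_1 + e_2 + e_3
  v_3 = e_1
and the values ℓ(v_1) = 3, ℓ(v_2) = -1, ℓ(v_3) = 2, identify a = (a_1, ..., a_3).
a = (2, 1, -4)

Write a = (a_1, ..., a_3) in the standard basis. For each basis vector v_i, ℓ(v_i) = <v_i, a> is a linear equation in the a_j's. Collect the n equations into a matrix system V a = ℓ, where row i of V is v_i (expressed in the standard basis). Since V is invertible (lower-triangular with 1s on the diagonal, up to permutation), solve by back-substitution:
  V =
[[1, 1, 0],
 [1, 1, 1],
 [1, 0, 0]]
  V a = (3, -1, 2)
Solving gives a = (2, 1, -4).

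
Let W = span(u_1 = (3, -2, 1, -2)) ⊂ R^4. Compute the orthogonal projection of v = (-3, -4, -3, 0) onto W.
proj_W(v) = (-2/3, 4/9, -2/9, 4/9)

Set up U = [u_1 | ... | u_1] ∈ R^(4×1). The projector onto W = col(U) is P = U (U^T U)^(-1) U^T.
Compute U^T U =
  [18],
and U^T v = (-4).
Solve U^T U · c = U^T v for the coefficients: c = (-2/9). The projection is proj_W(v) = U c.
Check: (v - proj_W(v)) · u_1 = 0  (should be 0).
Result: proj_W(v) = (-2/3, 4/9, -2/9, 4/9).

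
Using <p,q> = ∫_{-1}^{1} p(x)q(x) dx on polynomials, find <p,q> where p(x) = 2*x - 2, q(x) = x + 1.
<p,q> = -8/3

Expand the product: p(x)·q(x) = 2*x^2 - 2.
∫_{-1}^{1} of each monomial x^k gives [2/(k+1) if k even, 0 if k odd]. Integrating term-by-term (or equivalently evaluating the antiderivative F(x) = 2*x^3/3 - 2*x at the endpoints):
  F(1) − F(−1) = -4/3 − (4/3) = -8/3.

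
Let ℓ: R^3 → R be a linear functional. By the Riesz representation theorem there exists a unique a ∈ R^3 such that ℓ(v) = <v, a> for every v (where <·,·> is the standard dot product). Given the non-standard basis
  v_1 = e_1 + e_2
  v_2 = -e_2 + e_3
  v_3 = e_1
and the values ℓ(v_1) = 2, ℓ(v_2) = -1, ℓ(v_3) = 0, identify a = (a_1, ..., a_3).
a = (0, 2, 1)

Write a = (a_1, ..., a_3) in the standard basis. For each basis vector v_i, ℓ(v_i) = <v_i, a> is a linear equation in the a_j's. Collect the n equations into a matrix system V a = ℓ, where row i of V is v_i (expressed in the standard basis). Since V is invertible (lower-triangular with 1s on the diagonal, up to permutation), solve by back-substitution:
  V =
[[1, 1, 0],
 [0, -1, 1],
 [1, 0, 0]]
  V a = (2, -1, 0)
Solving gives a = (0, 2, 1).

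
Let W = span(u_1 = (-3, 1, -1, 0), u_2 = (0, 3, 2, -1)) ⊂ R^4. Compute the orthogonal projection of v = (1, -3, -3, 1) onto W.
proj_W(v) = (26/51, -545/153, -320/153, 173/153)

Set up U = [u_1 | ... | u_2] ∈ R^(4×2). The projector onto W = col(U) is P = U (U^T U)^(-1) U^T.
Compute U^T U =
  [11, 1]
  [1, 14],
and U^T v = (-3, -16).
Solve U^T U · c = U^T v for the coefficients: c = (-26/153, -173/153). The projection is proj_W(v) = U c.
Check: (v - proj_W(v)) · u_1 = 0  (should be 0).
Check: (v - proj_W(v)) · u_2 = 0  (should be 0).
Result: proj_W(v) = (26/51, -545/153, -320/153, 173/153).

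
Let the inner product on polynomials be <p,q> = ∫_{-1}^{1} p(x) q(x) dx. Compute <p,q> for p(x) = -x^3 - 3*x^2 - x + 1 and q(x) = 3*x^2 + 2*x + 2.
<p,q> = -56/15

Expand the product: p(x)·q(x) = -3*x^5 - 11*x^4 - 11*x^3 - 5*x^2 + 2.
∫_{-1}^{1} of each monomial x^k gives [2/(k+1) if k even, 0 if k odd]. Integrating term-by-term (or equivalently evaluating the antiderivative F(x) = -x^6/2 - 11*x^5/5 - 11*x^4/4 - 5*x^3/3 + 2*x at the endpoints):
  F(1) − F(−1) = -307/60 − (-83/60) = -56/15.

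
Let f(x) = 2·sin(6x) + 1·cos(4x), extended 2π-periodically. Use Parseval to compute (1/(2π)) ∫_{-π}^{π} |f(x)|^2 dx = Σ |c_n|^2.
Σ |c_n|^2 = 5/2

Expand |f|^2 and use orthogonality of {sin(nx), cos(mx)} on [-π, π]:
  ∫_{-π}^{π} sin(nx)^2 dx = π, ∫ cos(mx)^2 dx = π, and cross terms integrate to 0.
So ∫_{-π}^{π} f(x)^2 dx = 2^2 · π + 1^2 · π = (4 + 1)π.
Divide by 2π: (4 + 1)/2 = 5/2.
By Parseval, this equals Σ |c_n|^2.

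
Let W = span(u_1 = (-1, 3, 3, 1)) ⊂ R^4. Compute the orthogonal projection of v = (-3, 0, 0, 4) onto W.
proj_W(v) = (-7/20, 21/20, 21/20, 7/20)

Set up U = [u_1 | ... | u_1] ∈ R^(4×1). The projector onto W = col(U) is P = U (U^T U)^(-1) U^T.
Compute U^T U =
  [20],
and U^T v = (7).
Solve U^T U · c = U^T v for the coefficients: c = (7/20). The projection is proj_W(v) = U c.
Check: (v - proj_W(v)) · u_1 = 0  (should be 0).
Result: proj_W(v) = (-7/20, 21/20, 21/20, 7/20).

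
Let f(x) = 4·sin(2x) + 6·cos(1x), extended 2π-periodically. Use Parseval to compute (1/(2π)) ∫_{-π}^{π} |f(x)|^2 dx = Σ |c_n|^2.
Σ |c_n|^2 = 26

Expand |f|^2 and use orthogonality of {sin(nx), cos(mx)} on [-π, π]:
  ∫_{-π}^{π} sin(nx)^2 dx = π, ∫ cos(mx)^2 dx = π, and cross terms integrate to 0.
So ∫_{-π}^{π} f(x)^2 dx = 4^2 · π + 6^2 · π = (16 + 36)π.
Divide by 2π: (16 + 36)/2 = 26.
By Parseval, this equals Σ |c_n|^2.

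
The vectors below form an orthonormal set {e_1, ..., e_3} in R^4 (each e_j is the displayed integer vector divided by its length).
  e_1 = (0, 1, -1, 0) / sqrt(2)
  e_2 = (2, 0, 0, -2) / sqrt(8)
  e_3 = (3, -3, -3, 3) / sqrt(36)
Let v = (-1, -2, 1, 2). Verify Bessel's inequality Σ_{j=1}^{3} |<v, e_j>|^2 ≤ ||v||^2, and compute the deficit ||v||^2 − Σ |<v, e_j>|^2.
Σ |<v, e_j>|^2 = 10; ||v||^2 = 10; deficit = 0

Write each e_j = u_j / sqrt(<u_j, u_j>) where u_j is the displayed integer vector. Then <v, e_j> = <v, u_j> / sqrt(<u_j, u_j>), so |<v, e_j>|^2 = <v, u_j>^2 / <u_j, u_j>.
Coefficients: <v, e_1> = -3/sqrt(2), <v, e_2> = -6/sqrt(8), <v, e_3> = 6/sqrt(36).
Square and sum: Σ |<v, e_j>|^2 = 10.
Compute ||v||^2 = v·v = 10.
Deficit = 10 − 10 = 0 ≥ 0, confirming Bessel's inequality. (The deficit equals ||v − Σ <v,e_j> e_j||^2, the squared distance from v to span{e_j}.)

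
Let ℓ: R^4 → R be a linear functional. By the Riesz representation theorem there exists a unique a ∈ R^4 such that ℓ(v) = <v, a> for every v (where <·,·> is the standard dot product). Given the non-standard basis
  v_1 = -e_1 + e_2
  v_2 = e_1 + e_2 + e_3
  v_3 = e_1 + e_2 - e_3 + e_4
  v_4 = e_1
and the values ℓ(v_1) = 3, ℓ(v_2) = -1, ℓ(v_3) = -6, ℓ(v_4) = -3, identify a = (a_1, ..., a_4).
a = (-3, 0, 2, -1)

Write a = (a_1, ..., a_4) in the standard basis. For each basis vector v_i, ℓ(v_i) = <v_i, a> is a linear equation in the a_j's. Collect the n equations into a matrix system V a = ℓ, where row i of V is v_i (expressed in the standard basis). Since V is invertible (lower-triangular with 1s on the diagonal, up to permutation), solve by back-substitution:
  V =
[[-1, 1, 0, 0],
 [1, 1, 1, 0],
 [1, 1, -1, 1],
 [1, 0, 0, 0]]
  V a = (3, -1, -6, -3)
Solving gives a = (-3, 0, 2, -1).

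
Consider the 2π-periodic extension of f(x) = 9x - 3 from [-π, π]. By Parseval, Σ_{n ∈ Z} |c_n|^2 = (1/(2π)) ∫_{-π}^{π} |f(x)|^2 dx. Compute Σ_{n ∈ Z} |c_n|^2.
Σ |c_n|^2 = 27π^2 + 9

Expand and integrate term by term over [-π, π]:
  ∫ (9x)^2 dx = 81·(2π^3/3); ∫ 2·9·(-3)·x dx = 0 (odd integrand); ∫ (-3)^2 dx = 9·2π.
So (1/(2π)) ∫_{-π}^{π} (9x - 3)^2 dx = 81π^2/3 + 9 = 27π^2 + 9.
Parseval ⇒ Σ |c_n|^2 = 27π^2 + 9.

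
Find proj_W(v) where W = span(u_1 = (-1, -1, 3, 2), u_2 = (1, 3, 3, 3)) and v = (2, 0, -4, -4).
proj_W(v) = (22/23, 110/299, -1386/299, -44/13)

Set up U = [u_1 | ... | u_2] ∈ R^(4×2). The projector onto W = col(U) is P = U (U^T U)^(-1) U^T.
Compute U^T U =
  [15, 11]
  [11, 28],
and U^T v = (-22, -22).
Solve U^T U · c = U^T v for the coefficients: c = (-374/299, -88/299). The projection is proj_W(v) = U c.
Check: (v - proj_W(v)) · u_1 = 0  (should be 0).
Check: (v - proj_W(v)) · u_2 = 0  (should be 0).
Result: proj_W(v) = (22/23, 110/299, -1386/299, -44/13).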